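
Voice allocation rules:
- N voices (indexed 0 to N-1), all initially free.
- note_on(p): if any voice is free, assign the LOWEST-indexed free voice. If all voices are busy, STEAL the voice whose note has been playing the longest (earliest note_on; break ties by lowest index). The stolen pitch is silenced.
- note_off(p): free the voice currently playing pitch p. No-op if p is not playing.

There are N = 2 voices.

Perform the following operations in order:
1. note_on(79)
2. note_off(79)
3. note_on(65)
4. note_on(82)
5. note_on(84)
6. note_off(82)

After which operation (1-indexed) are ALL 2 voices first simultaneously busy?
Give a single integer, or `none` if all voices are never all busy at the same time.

Answer: 4

Derivation:
Op 1: note_on(79): voice 0 is free -> assigned | voices=[79 -]
Op 2: note_off(79): free voice 0 | voices=[- -]
Op 3: note_on(65): voice 0 is free -> assigned | voices=[65 -]
Op 4: note_on(82): voice 1 is free -> assigned | voices=[65 82]
Op 5: note_on(84): all voices busy, STEAL voice 0 (pitch 65, oldest) -> assign | voices=[84 82]
Op 6: note_off(82): free voice 1 | voices=[84 -]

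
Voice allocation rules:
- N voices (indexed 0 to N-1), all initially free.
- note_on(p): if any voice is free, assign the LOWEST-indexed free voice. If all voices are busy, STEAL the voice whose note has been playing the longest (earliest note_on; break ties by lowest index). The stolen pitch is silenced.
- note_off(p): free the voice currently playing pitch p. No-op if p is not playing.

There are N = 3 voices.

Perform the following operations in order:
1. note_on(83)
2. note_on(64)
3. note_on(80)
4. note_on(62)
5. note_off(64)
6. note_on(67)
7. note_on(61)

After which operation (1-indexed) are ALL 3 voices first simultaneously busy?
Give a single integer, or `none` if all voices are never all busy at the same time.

Answer: 3

Derivation:
Op 1: note_on(83): voice 0 is free -> assigned | voices=[83 - -]
Op 2: note_on(64): voice 1 is free -> assigned | voices=[83 64 -]
Op 3: note_on(80): voice 2 is free -> assigned | voices=[83 64 80]
Op 4: note_on(62): all voices busy, STEAL voice 0 (pitch 83, oldest) -> assign | voices=[62 64 80]
Op 5: note_off(64): free voice 1 | voices=[62 - 80]
Op 6: note_on(67): voice 1 is free -> assigned | voices=[62 67 80]
Op 7: note_on(61): all voices busy, STEAL voice 2 (pitch 80, oldest) -> assign | voices=[62 67 61]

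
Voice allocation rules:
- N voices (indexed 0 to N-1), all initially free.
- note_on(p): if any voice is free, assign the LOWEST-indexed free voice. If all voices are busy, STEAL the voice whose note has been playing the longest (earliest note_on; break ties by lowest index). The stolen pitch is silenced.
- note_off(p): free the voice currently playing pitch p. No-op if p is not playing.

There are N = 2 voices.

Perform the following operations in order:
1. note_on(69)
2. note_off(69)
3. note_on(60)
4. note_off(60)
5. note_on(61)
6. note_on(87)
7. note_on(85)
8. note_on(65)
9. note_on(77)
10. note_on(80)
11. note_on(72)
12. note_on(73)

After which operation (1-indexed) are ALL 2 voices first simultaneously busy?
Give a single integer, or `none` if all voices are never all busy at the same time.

Answer: 6

Derivation:
Op 1: note_on(69): voice 0 is free -> assigned | voices=[69 -]
Op 2: note_off(69): free voice 0 | voices=[- -]
Op 3: note_on(60): voice 0 is free -> assigned | voices=[60 -]
Op 4: note_off(60): free voice 0 | voices=[- -]
Op 5: note_on(61): voice 0 is free -> assigned | voices=[61 -]
Op 6: note_on(87): voice 1 is free -> assigned | voices=[61 87]
Op 7: note_on(85): all voices busy, STEAL voice 0 (pitch 61, oldest) -> assign | voices=[85 87]
Op 8: note_on(65): all voices busy, STEAL voice 1 (pitch 87, oldest) -> assign | voices=[85 65]
Op 9: note_on(77): all voices busy, STEAL voice 0 (pitch 85, oldest) -> assign | voices=[77 65]
Op 10: note_on(80): all voices busy, STEAL voice 1 (pitch 65, oldest) -> assign | voices=[77 80]
Op 11: note_on(72): all voices busy, STEAL voice 0 (pitch 77, oldest) -> assign | voices=[72 80]
Op 12: note_on(73): all voices busy, STEAL voice 1 (pitch 80, oldest) -> assign | voices=[72 73]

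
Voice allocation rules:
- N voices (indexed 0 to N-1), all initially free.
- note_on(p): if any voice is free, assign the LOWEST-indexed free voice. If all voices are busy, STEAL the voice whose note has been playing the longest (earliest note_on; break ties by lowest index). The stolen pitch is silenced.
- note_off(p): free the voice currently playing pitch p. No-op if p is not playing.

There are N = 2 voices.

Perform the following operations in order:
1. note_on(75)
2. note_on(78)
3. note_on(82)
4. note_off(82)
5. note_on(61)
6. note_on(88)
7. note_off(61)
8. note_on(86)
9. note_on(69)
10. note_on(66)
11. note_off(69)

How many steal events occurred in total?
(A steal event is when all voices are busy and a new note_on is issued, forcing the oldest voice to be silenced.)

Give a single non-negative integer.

Op 1: note_on(75): voice 0 is free -> assigned | voices=[75 -]
Op 2: note_on(78): voice 1 is free -> assigned | voices=[75 78]
Op 3: note_on(82): all voices busy, STEAL voice 0 (pitch 75, oldest) -> assign | voices=[82 78]
Op 4: note_off(82): free voice 0 | voices=[- 78]
Op 5: note_on(61): voice 0 is free -> assigned | voices=[61 78]
Op 6: note_on(88): all voices busy, STEAL voice 1 (pitch 78, oldest) -> assign | voices=[61 88]
Op 7: note_off(61): free voice 0 | voices=[- 88]
Op 8: note_on(86): voice 0 is free -> assigned | voices=[86 88]
Op 9: note_on(69): all voices busy, STEAL voice 1 (pitch 88, oldest) -> assign | voices=[86 69]
Op 10: note_on(66): all voices busy, STEAL voice 0 (pitch 86, oldest) -> assign | voices=[66 69]
Op 11: note_off(69): free voice 1 | voices=[66 -]

Answer: 4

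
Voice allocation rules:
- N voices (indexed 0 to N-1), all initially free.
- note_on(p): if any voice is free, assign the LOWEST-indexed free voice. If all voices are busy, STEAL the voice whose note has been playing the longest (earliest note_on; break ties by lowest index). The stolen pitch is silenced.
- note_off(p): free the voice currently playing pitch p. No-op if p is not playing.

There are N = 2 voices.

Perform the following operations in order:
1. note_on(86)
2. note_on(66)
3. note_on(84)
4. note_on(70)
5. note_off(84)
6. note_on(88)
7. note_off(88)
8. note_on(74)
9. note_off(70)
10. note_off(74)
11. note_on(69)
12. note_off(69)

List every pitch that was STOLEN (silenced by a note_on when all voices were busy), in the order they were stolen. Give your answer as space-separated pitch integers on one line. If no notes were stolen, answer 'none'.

Op 1: note_on(86): voice 0 is free -> assigned | voices=[86 -]
Op 2: note_on(66): voice 1 is free -> assigned | voices=[86 66]
Op 3: note_on(84): all voices busy, STEAL voice 0 (pitch 86, oldest) -> assign | voices=[84 66]
Op 4: note_on(70): all voices busy, STEAL voice 1 (pitch 66, oldest) -> assign | voices=[84 70]
Op 5: note_off(84): free voice 0 | voices=[- 70]
Op 6: note_on(88): voice 0 is free -> assigned | voices=[88 70]
Op 7: note_off(88): free voice 0 | voices=[- 70]
Op 8: note_on(74): voice 0 is free -> assigned | voices=[74 70]
Op 9: note_off(70): free voice 1 | voices=[74 -]
Op 10: note_off(74): free voice 0 | voices=[- -]
Op 11: note_on(69): voice 0 is free -> assigned | voices=[69 -]
Op 12: note_off(69): free voice 0 | voices=[- -]

Answer: 86 66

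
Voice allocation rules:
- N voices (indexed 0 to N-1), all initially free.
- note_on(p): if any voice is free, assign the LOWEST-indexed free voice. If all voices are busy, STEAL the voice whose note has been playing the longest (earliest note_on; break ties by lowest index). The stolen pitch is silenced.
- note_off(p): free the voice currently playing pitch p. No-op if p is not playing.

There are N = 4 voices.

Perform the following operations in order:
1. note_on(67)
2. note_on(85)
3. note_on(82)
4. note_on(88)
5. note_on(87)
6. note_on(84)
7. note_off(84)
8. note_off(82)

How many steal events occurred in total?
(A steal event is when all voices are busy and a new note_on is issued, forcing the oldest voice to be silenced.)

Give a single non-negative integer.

Answer: 2

Derivation:
Op 1: note_on(67): voice 0 is free -> assigned | voices=[67 - - -]
Op 2: note_on(85): voice 1 is free -> assigned | voices=[67 85 - -]
Op 3: note_on(82): voice 2 is free -> assigned | voices=[67 85 82 -]
Op 4: note_on(88): voice 3 is free -> assigned | voices=[67 85 82 88]
Op 5: note_on(87): all voices busy, STEAL voice 0 (pitch 67, oldest) -> assign | voices=[87 85 82 88]
Op 6: note_on(84): all voices busy, STEAL voice 1 (pitch 85, oldest) -> assign | voices=[87 84 82 88]
Op 7: note_off(84): free voice 1 | voices=[87 - 82 88]
Op 8: note_off(82): free voice 2 | voices=[87 - - 88]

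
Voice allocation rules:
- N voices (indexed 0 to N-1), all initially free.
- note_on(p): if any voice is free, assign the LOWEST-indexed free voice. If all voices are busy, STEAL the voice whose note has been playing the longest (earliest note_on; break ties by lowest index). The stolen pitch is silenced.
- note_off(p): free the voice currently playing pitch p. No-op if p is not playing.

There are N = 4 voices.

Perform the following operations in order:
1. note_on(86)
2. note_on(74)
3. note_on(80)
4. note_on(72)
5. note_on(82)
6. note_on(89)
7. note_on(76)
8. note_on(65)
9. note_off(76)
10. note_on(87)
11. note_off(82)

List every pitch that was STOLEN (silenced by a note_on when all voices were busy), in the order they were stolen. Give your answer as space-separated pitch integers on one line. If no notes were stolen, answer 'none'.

Answer: 86 74 80 72

Derivation:
Op 1: note_on(86): voice 0 is free -> assigned | voices=[86 - - -]
Op 2: note_on(74): voice 1 is free -> assigned | voices=[86 74 - -]
Op 3: note_on(80): voice 2 is free -> assigned | voices=[86 74 80 -]
Op 4: note_on(72): voice 3 is free -> assigned | voices=[86 74 80 72]
Op 5: note_on(82): all voices busy, STEAL voice 0 (pitch 86, oldest) -> assign | voices=[82 74 80 72]
Op 6: note_on(89): all voices busy, STEAL voice 1 (pitch 74, oldest) -> assign | voices=[82 89 80 72]
Op 7: note_on(76): all voices busy, STEAL voice 2 (pitch 80, oldest) -> assign | voices=[82 89 76 72]
Op 8: note_on(65): all voices busy, STEAL voice 3 (pitch 72, oldest) -> assign | voices=[82 89 76 65]
Op 9: note_off(76): free voice 2 | voices=[82 89 - 65]
Op 10: note_on(87): voice 2 is free -> assigned | voices=[82 89 87 65]
Op 11: note_off(82): free voice 0 | voices=[- 89 87 65]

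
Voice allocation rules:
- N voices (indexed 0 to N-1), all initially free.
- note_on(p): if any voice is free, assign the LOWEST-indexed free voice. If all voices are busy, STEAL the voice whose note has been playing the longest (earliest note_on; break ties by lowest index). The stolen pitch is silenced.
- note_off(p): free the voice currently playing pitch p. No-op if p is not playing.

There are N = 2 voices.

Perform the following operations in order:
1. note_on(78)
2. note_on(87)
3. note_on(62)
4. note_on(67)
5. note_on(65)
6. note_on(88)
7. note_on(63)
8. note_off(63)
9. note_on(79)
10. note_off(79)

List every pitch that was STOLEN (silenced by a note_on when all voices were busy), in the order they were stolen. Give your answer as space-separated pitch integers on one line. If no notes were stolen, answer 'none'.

Op 1: note_on(78): voice 0 is free -> assigned | voices=[78 -]
Op 2: note_on(87): voice 1 is free -> assigned | voices=[78 87]
Op 3: note_on(62): all voices busy, STEAL voice 0 (pitch 78, oldest) -> assign | voices=[62 87]
Op 4: note_on(67): all voices busy, STEAL voice 1 (pitch 87, oldest) -> assign | voices=[62 67]
Op 5: note_on(65): all voices busy, STEAL voice 0 (pitch 62, oldest) -> assign | voices=[65 67]
Op 6: note_on(88): all voices busy, STEAL voice 1 (pitch 67, oldest) -> assign | voices=[65 88]
Op 7: note_on(63): all voices busy, STEAL voice 0 (pitch 65, oldest) -> assign | voices=[63 88]
Op 8: note_off(63): free voice 0 | voices=[- 88]
Op 9: note_on(79): voice 0 is free -> assigned | voices=[79 88]
Op 10: note_off(79): free voice 0 | voices=[- 88]

Answer: 78 87 62 67 65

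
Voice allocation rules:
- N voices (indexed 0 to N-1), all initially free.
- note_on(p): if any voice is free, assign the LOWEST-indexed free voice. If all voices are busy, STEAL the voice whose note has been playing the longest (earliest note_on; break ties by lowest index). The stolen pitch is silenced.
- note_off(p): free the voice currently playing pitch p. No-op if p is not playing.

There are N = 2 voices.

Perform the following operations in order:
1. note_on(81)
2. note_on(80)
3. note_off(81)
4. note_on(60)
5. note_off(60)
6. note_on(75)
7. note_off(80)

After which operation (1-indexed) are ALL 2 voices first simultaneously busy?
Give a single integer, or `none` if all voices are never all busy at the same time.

Op 1: note_on(81): voice 0 is free -> assigned | voices=[81 -]
Op 2: note_on(80): voice 1 is free -> assigned | voices=[81 80]
Op 3: note_off(81): free voice 0 | voices=[- 80]
Op 4: note_on(60): voice 0 is free -> assigned | voices=[60 80]
Op 5: note_off(60): free voice 0 | voices=[- 80]
Op 6: note_on(75): voice 0 is free -> assigned | voices=[75 80]
Op 7: note_off(80): free voice 1 | voices=[75 -]

Answer: 2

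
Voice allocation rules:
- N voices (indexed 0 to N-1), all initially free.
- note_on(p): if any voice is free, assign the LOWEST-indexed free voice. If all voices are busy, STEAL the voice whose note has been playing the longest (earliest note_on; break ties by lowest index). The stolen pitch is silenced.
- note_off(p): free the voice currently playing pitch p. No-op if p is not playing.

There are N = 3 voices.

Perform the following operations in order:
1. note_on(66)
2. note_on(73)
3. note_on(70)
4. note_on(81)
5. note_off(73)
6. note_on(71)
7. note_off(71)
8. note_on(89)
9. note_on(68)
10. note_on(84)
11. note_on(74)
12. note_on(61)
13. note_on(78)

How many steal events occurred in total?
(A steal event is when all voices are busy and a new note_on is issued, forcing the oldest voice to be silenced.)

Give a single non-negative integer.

Answer: 6

Derivation:
Op 1: note_on(66): voice 0 is free -> assigned | voices=[66 - -]
Op 2: note_on(73): voice 1 is free -> assigned | voices=[66 73 -]
Op 3: note_on(70): voice 2 is free -> assigned | voices=[66 73 70]
Op 4: note_on(81): all voices busy, STEAL voice 0 (pitch 66, oldest) -> assign | voices=[81 73 70]
Op 5: note_off(73): free voice 1 | voices=[81 - 70]
Op 6: note_on(71): voice 1 is free -> assigned | voices=[81 71 70]
Op 7: note_off(71): free voice 1 | voices=[81 - 70]
Op 8: note_on(89): voice 1 is free -> assigned | voices=[81 89 70]
Op 9: note_on(68): all voices busy, STEAL voice 2 (pitch 70, oldest) -> assign | voices=[81 89 68]
Op 10: note_on(84): all voices busy, STEAL voice 0 (pitch 81, oldest) -> assign | voices=[84 89 68]
Op 11: note_on(74): all voices busy, STEAL voice 1 (pitch 89, oldest) -> assign | voices=[84 74 68]
Op 12: note_on(61): all voices busy, STEAL voice 2 (pitch 68, oldest) -> assign | voices=[84 74 61]
Op 13: note_on(78): all voices busy, STEAL voice 0 (pitch 84, oldest) -> assign | voices=[78 74 61]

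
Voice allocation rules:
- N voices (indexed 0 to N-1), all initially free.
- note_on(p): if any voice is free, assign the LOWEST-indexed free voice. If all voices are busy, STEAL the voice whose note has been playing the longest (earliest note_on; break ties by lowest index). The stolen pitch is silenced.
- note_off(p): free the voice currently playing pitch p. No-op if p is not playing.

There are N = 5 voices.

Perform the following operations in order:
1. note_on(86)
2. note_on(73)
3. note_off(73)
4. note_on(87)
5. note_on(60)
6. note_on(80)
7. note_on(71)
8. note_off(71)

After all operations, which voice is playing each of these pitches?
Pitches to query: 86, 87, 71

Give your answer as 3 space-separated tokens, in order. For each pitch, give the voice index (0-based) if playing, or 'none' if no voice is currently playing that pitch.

Answer: 0 1 none

Derivation:
Op 1: note_on(86): voice 0 is free -> assigned | voices=[86 - - - -]
Op 2: note_on(73): voice 1 is free -> assigned | voices=[86 73 - - -]
Op 3: note_off(73): free voice 1 | voices=[86 - - - -]
Op 4: note_on(87): voice 1 is free -> assigned | voices=[86 87 - - -]
Op 5: note_on(60): voice 2 is free -> assigned | voices=[86 87 60 - -]
Op 6: note_on(80): voice 3 is free -> assigned | voices=[86 87 60 80 -]
Op 7: note_on(71): voice 4 is free -> assigned | voices=[86 87 60 80 71]
Op 8: note_off(71): free voice 4 | voices=[86 87 60 80 -]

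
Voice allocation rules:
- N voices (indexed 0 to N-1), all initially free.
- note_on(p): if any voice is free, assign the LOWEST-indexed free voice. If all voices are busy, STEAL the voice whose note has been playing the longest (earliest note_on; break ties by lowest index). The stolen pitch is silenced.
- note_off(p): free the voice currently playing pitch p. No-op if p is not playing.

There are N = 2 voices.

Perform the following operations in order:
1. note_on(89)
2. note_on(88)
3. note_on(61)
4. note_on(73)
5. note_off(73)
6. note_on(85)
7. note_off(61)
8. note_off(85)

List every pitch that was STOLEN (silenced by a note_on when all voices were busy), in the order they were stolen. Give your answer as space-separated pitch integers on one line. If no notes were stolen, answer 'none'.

Op 1: note_on(89): voice 0 is free -> assigned | voices=[89 -]
Op 2: note_on(88): voice 1 is free -> assigned | voices=[89 88]
Op 3: note_on(61): all voices busy, STEAL voice 0 (pitch 89, oldest) -> assign | voices=[61 88]
Op 4: note_on(73): all voices busy, STEAL voice 1 (pitch 88, oldest) -> assign | voices=[61 73]
Op 5: note_off(73): free voice 1 | voices=[61 -]
Op 6: note_on(85): voice 1 is free -> assigned | voices=[61 85]
Op 7: note_off(61): free voice 0 | voices=[- 85]
Op 8: note_off(85): free voice 1 | voices=[- -]

Answer: 89 88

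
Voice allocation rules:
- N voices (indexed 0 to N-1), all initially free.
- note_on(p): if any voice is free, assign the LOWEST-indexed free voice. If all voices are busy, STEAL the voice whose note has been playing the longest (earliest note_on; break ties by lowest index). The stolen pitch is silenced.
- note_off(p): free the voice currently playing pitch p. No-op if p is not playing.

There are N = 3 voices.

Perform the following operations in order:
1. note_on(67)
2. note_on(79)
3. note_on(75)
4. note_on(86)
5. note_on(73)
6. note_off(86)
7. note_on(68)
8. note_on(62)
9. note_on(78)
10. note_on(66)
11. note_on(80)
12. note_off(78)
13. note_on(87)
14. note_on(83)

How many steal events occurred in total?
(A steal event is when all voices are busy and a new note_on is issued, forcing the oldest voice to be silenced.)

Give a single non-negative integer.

Op 1: note_on(67): voice 0 is free -> assigned | voices=[67 - -]
Op 2: note_on(79): voice 1 is free -> assigned | voices=[67 79 -]
Op 3: note_on(75): voice 2 is free -> assigned | voices=[67 79 75]
Op 4: note_on(86): all voices busy, STEAL voice 0 (pitch 67, oldest) -> assign | voices=[86 79 75]
Op 5: note_on(73): all voices busy, STEAL voice 1 (pitch 79, oldest) -> assign | voices=[86 73 75]
Op 6: note_off(86): free voice 0 | voices=[- 73 75]
Op 7: note_on(68): voice 0 is free -> assigned | voices=[68 73 75]
Op 8: note_on(62): all voices busy, STEAL voice 2 (pitch 75, oldest) -> assign | voices=[68 73 62]
Op 9: note_on(78): all voices busy, STEAL voice 1 (pitch 73, oldest) -> assign | voices=[68 78 62]
Op 10: note_on(66): all voices busy, STEAL voice 0 (pitch 68, oldest) -> assign | voices=[66 78 62]
Op 11: note_on(80): all voices busy, STEAL voice 2 (pitch 62, oldest) -> assign | voices=[66 78 80]
Op 12: note_off(78): free voice 1 | voices=[66 - 80]
Op 13: note_on(87): voice 1 is free -> assigned | voices=[66 87 80]
Op 14: note_on(83): all voices busy, STEAL voice 0 (pitch 66, oldest) -> assign | voices=[83 87 80]

Answer: 7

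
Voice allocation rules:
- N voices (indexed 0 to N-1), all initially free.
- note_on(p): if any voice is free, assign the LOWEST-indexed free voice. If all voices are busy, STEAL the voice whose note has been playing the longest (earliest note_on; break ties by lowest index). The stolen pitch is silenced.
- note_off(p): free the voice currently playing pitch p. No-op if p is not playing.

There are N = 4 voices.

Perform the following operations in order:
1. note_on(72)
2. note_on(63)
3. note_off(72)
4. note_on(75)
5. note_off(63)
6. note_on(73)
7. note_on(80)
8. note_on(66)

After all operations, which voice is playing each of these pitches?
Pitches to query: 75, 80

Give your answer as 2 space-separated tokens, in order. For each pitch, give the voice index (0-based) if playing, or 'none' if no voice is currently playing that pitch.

Answer: 0 2

Derivation:
Op 1: note_on(72): voice 0 is free -> assigned | voices=[72 - - -]
Op 2: note_on(63): voice 1 is free -> assigned | voices=[72 63 - -]
Op 3: note_off(72): free voice 0 | voices=[- 63 - -]
Op 4: note_on(75): voice 0 is free -> assigned | voices=[75 63 - -]
Op 5: note_off(63): free voice 1 | voices=[75 - - -]
Op 6: note_on(73): voice 1 is free -> assigned | voices=[75 73 - -]
Op 7: note_on(80): voice 2 is free -> assigned | voices=[75 73 80 -]
Op 8: note_on(66): voice 3 is free -> assigned | voices=[75 73 80 66]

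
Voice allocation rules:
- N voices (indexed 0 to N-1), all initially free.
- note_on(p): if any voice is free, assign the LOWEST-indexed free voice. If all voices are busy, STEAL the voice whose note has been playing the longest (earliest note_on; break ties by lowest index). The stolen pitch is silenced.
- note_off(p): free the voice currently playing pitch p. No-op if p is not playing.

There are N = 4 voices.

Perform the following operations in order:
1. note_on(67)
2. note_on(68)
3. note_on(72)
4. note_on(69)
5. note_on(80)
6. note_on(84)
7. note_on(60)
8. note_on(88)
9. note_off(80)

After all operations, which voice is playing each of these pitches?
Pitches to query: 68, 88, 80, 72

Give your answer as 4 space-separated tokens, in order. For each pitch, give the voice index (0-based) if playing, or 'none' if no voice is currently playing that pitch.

Op 1: note_on(67): voice 0 is free -> assigned | voices=[67 - - -]
Op 2: note_on(68): voice 1 is free -> assigned | voices=[67 68 - -]
Op 3: note_on(72): voice 2 is free -> assigned | voices=[67 68 72 -]
Op 4: note_on(69): voice 3 is free -> assigned | voices=[67 68 72 69]
Op 5: note_on(80): all voices busy, STEAL voice 0 (pitch 67, oldest) -> assign | voices=[80 68 72 69]
Op 6: note_on(84): all voices busy, STEAL voice 1 (pitch 68, oldest) -> assign | voices=[80 84 72 69]
Op 7: note_on(60): all voices busy, STEAL voice 2 (pitch 72, oldest) -> assign | voices=[80 84 60 69]
Op 8: note_on(88): all voices busy, STEAL voice 3 (pitch 69, oldest) -> assign | voices=[80 84 60 88]
Op 9: note_off(80): free voice 0 | voices=[- 84 60 88]

Answer: none 3 none none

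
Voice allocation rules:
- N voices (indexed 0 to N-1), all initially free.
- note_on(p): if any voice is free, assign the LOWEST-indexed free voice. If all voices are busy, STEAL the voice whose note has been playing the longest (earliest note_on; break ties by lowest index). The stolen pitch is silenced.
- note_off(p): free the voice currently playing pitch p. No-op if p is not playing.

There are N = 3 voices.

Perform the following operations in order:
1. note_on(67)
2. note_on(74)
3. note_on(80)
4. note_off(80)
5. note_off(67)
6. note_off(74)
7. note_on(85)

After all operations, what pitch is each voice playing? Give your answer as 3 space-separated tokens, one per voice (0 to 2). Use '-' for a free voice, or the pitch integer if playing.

Op 1: note_on(67): voice 0 is free -> assigned | voices=[67 - -]
Op 2: note_on(74): voice 1 is free -> assigned | voices=[67 74 -]
Op 3: note_on(80): voice 2 is free -> assigned | voices=[67 74 80]
Op 4: note_off(80): free voice 2 | voices=[67 74 -]
Op 5: note_off(67): free voice 0 | voices=[- 74 -]
Op 6: note_off(74): free voice 1 | voices=[- - -]
Op 7: note_on(85): voice 0 is free -> assigned | voices=[85 - -]

Answer: 85 - -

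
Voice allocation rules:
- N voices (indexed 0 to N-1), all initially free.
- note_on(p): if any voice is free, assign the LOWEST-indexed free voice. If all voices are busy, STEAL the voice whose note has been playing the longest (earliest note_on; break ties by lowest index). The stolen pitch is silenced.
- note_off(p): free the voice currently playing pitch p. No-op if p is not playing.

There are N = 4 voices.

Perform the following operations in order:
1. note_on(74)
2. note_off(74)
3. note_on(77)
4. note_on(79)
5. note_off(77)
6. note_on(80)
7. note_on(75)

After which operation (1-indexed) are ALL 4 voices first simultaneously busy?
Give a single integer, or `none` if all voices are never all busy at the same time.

Answer: none

Derivation:
Op 1: note_on(74): voice 0 is free -> assigned | voices=[74 - - -]
Op 2: note_off(74): free voice 0 | voices=[- - - -]
Op 3: note_on(77): voice 0 is free -> assigned | voices=[77 - - -]
Op 4: note_on(79): voice 1 is free -> assigned | voices=[77 79 - -]
Op 5: note_off(77): free voice 0 | voices=[- 79 - -]
Op 6: note_on(80): voice 0 is free -> assigned | voices=[80 79 - -]
Op 7: note_on(75): voice 2 is free -> assigned | voices=[80 79 75 -]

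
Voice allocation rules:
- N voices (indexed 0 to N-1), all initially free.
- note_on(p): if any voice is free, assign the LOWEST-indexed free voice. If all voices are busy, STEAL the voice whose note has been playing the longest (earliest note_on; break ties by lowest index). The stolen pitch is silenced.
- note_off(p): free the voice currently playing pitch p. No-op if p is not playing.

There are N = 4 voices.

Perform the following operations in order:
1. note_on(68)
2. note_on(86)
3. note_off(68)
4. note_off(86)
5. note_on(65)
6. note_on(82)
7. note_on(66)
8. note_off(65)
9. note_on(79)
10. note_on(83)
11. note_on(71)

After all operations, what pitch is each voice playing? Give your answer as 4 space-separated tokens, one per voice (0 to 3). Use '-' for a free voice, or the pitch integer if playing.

Op 1: note_on(68): voice 0 is free -> assigned | voices=[68 - - -]
Op 2: note_on(86): voice 1 is free -> assigned | voices=[68 86 - -]
Op 3: note_off(68): free voice 0 | voices=[- 86 - -]
Op 4: note_off(86): free voice 1 | voices=[- - - -]
Op 5: note_on(65): voice 0 is free -> assigned | voices=[65 - - -]
Op 6: note_on(82): voice 1 is free -> assigned | voices=[65 82 - -]
Op 7: note_on(66): voice 2 is free -> assigned | voices=[65 82 66 -]
Op 8: note_off(65): free voice 0 | voices=[- 82 66 -]
Op 9: note_on(79): voice 0 is free -> assigned | voices=[79 82 66 -]
Op 10: note_on(83): voice 3 is free -> assigned | voices=[79 82 66 83]
Op 11: note_on(71): all voices busy, STEAL voice 1 (pitch 82, oldest) -> assign | voices=[79 71 66 83]

Answer: 79 71 66 83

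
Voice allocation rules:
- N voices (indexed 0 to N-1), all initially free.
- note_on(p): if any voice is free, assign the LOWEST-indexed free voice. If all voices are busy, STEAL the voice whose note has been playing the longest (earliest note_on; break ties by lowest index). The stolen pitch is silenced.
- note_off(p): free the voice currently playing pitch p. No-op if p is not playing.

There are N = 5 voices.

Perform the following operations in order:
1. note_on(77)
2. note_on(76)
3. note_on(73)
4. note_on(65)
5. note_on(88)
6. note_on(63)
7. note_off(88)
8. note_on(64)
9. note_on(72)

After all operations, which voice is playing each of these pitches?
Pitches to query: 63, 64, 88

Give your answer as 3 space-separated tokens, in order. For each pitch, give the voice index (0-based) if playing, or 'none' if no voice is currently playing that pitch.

Answer: 0 4 none

Derivation:
Op 1: note_on(77): voice 0 is free -> assigned | voices=[77 - - - -]
Op 2: note_on(76): voice 1 is free -> assigned | voices=[77 76 - - -]
Op 3: note_on(73): voice 2 is free -> assigned | voices=[77 76 73 - -]
Op 4: note_on(65): voice 3 is free -> assigned | voices=[77 76 73 65 -]
Op 5: note_on(88): voice 4 is free -> assigned | voices=[77 76 73 65 88]
Op 6: note_on(63): all voices busy, STEAL voice 0 (pitch 77, oldest) -> assign | voices=[63 76 73 65 88]
Op 7: note_off(88): free voice 4 | voices=[63 76 73 65 -]
Op 8: note_on(64): voice 4 is free -> assigned | voices=[63 76 73 65 64]
Op 9: note_on(72): all voices busy, STEAL voice 1 (pitch 76, oldest) -> assign | voices=[63 72 73 65 64]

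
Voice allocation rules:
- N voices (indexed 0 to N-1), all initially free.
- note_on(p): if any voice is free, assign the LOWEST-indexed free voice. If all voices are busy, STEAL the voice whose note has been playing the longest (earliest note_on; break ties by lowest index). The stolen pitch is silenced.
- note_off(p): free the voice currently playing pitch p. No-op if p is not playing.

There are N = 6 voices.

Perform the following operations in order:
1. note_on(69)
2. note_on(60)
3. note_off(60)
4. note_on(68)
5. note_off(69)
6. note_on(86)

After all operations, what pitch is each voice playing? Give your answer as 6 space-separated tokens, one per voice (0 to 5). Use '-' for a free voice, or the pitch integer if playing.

Op 1: note_on(69): voice 0 is free -> assigned | voices=[69 - - - - -]
Op 2: note_on(60): voice 1 is free -> assigned | voices=[69 60 - - - -]
Op 3: note_off(60): free voice 1 | voices=[69 - - - - -]
Op 4: note_on(68): voice 1 is free -> assigned | voices=[69 68 - - - -]
Op 5: note_off(69): free voice 0 | voices=[- 68 - - - -]
Op 6: note_on(86): voice 0 is free -> assigned | voices=[86 68 - - - -]

Answer: 86 68 - - - -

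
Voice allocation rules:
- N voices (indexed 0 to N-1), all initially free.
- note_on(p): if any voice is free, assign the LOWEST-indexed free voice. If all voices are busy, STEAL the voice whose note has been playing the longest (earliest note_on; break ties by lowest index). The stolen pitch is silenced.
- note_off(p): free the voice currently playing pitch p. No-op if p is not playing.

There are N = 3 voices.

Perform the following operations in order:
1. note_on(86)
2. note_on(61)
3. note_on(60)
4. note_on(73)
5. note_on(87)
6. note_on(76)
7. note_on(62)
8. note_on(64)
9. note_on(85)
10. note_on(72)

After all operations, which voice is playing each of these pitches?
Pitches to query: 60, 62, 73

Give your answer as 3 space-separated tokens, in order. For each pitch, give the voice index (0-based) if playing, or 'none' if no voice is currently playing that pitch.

Answer: none none none

Derivation:
Op 1: note_on(86): voice 0 is free -> assigned | voices=[86 - -]
Op 2: note_on(61): voice 1 is free -> assigned | voices=[86 61 -]
Op 3: note_on(60): voice 2 is free -> assigned | voices=[86 61 60]
Op 4: note_on(73): all voices busy, STEAL voice 0 (pitch 86, oldest) -> assign | voices=[73 61 60]
Op 5: note_on(87): all voices busy, STEAL voice 1 (pitch 61, oldest) -> assign | voices=[73 87 60]
Op 6: note_on(76): all voices busy, STEAL voice 2 (pitch 60, oldest) -> assign | voices=[73 87 76]
Op 7: note_on(62): all voices busy, STEAL voice 0 (pitch 73, oldest) -> assign | voices=[62 87 76]
Op 8: note_on(64): all voices busy, STEAL voice 1 (pitch 87, oldest) -> assign | voices=[62 64 76]
Op 9: note_on(85): all voices busy, STEAL voice 2 (pitch 76, oldest) -> assign | voices=[62 64 85]
Op 10: note_on(72): all voices busy, STEAL voice 0 (pitch 62, oldest) -> assign | voices=[72 64 85]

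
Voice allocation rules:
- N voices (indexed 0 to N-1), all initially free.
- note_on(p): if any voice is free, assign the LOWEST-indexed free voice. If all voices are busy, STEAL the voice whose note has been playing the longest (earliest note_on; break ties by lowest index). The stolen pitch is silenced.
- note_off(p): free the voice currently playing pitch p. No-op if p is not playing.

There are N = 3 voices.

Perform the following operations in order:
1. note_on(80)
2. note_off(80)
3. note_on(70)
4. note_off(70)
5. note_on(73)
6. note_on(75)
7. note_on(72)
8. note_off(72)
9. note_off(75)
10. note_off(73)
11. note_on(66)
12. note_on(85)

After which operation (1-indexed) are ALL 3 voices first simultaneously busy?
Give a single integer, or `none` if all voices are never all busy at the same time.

Answer: 7

Derivation:
Op 1: note_on(80): voice 0 is free -> assigned | voices=[80 - -]
Op 2: note_off(80): free voice 0 | voices=[- - -]
Op 3: note_on(70): voice 0 is free -> assigned | voices=[70 - -]
Op 4: note_off(70): free voice 0 | voices=[- - -]
Op 5: note_on(73): voice 0 is free -> assigned | voices=[73 - -]
Op 6: note_on(75): voice 1 is free -> assigned | voices=[73 75 -]
Op 7: note_on(72): voice 2 is free -> assigned | voices=[73 75 72]
Op 8: note_off(72): free voice 2 | voices=[73 75 -]
Op 9: note_off(75): free voice 1 | voices=[73 - -]
Op 10: note_off(73): free voice 0 | voices=[- - -]
Op 11: note_on(66): voice 0 is free -> assigned | voices=[66 - -]
Op 12: note_on(85): voice 1 is free -> assigned | voices=[66 85 -]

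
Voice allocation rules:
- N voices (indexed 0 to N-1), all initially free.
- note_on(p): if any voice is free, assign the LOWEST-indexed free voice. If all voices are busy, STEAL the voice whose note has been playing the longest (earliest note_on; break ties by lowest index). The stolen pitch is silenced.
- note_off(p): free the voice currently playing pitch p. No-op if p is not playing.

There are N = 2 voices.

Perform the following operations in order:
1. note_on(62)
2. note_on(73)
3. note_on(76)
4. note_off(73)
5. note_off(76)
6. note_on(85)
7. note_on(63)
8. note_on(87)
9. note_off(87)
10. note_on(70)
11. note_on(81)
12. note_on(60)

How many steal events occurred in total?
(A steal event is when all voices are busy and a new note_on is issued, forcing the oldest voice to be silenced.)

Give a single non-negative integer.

Answer: 4

Derivation:
Op 1: note_on(62): voice 0 is free -> assigned | voices=[62 -]
Op 2: note_on(73): voice 1 is free -> assigned | voices=[62 73]
Op 3: note_on(76): all voices busy, STEAL voice 0 (pitch 62, oldest) -> assign | voices=[76 73]
Op 4: note_off(73): free voice 1 | voices=[76 -]
Op 5: note_off(76): free voice 0 | voices=[- -]
Op 6: note_on(85): voice 0 is free -> assigned | voices=[85 -]
Op 7: note_on(63): voice 1 is free -> assigned | voices=[85 63]
Op 8: note_on(87): all voices busy, STEAL voice 0 (pitch 85, oldest) -> assign | voices=[87 63]
Op 9: note_off(87): free voice 0 | voices=[- 63]
Op 10: note_on(70): voice 0 is free -> assigned | voices=[70 63]
Op 11: note_on(81): all voices busy, STEAL voice 1 (pitch 63, oldest) -> assign | voices=[70 81]
Op 12: note_on(60): all voices busy, STEAL voice 0 (pitch 70, oldest) -> assign | voices=[60 81]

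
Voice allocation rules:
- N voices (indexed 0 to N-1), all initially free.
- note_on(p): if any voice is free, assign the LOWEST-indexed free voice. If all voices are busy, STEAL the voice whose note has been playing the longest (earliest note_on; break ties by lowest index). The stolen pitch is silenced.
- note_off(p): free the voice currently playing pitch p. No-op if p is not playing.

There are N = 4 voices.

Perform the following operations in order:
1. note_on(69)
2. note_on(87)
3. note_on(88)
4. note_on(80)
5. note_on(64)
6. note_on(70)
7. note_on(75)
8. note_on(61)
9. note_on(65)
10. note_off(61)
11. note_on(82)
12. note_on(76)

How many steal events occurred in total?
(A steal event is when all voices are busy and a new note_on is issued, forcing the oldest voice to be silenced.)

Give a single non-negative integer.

Answer: 6

Derivation:
Op 1: note_on(69): voice 0 is free -> assigned | voices=[69 - - -]
Op 2: note_on(87): voice 1 is free -> assigned | voices=[69 87 - -]
Op 3: note_on(88): voice 2 is free -> assigned | voices=[69 87 88 -]
Op 4: note_on(80): voice 3 is free -> assigned | voices=[69 87 88 80]
Op 5: note_on(64): all voices busy, STEAL voice 0 (pitch 69, oldest) -> assign | voices=[64 87 88 80]
Op 6: note_on(70): all voices busy, STEAL voice 1 (pitch 87, oldest) -> assign | voices=[64 70 88 80]
Op 7: note_on(75): all voices busy, STEAL voice 2 (pitch 88, oldest) -> assign | voices=[64 70 75 80]
Op 8: note_on(61): all voices busy, STEAL voice 3 (pitch 80, oldest) -> assign | voices=[64 70 75 61]
Op 9: note_on(65): all voices busy, STEAL voice 0 (pitch 64, oldest) -> assign | voices=[65 70 75 61]
Op 10: note_off(61): free voice 3 | voices=[65 70 75 -]
Op 11: note_on(82): voice 3 is free -> assigned | voices=[65 70 75 82]
Op 12: note_on(76): all voices busy, STEAL voice 1 (pitch 70, oldest) -> assign | voices=[65 76 75 82]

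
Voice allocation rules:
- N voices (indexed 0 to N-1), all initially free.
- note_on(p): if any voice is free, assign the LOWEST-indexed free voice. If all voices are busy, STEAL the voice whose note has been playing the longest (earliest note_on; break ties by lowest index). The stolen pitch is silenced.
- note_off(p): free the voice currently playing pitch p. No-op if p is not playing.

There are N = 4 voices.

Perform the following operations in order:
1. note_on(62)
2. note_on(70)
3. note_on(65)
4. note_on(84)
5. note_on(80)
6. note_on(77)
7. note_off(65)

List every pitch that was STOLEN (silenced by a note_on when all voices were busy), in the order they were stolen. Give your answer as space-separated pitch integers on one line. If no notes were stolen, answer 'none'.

Answer: 62 70

Derivation:
Op 1: note_on(62): voice 0 is free -> assigned | voices=[62 - - -]
Op 2: note_on(70): voice 1 is free -> assigned | voices=[62 70 - -]
Op 3: note_on(65): voice 2 is free -> assigned | voices=[62 70 65 -]
Op 4: note_on(84): voice 3 is free -> assigned | voices=[62 70 65 84]
Op 5: note_on(80): all voices busy, STEAL voice 0 (pitch 62, oldest) -> assign | voices=[80 70 65 84]
Op 6: note_on(77): all voices busy, STEAL voice 1 (pitch 70, oldest) -> assign | voices=[80 77 65 84]
Op 7: note_off(65): free voice 2 | voices=[80 77 - 84]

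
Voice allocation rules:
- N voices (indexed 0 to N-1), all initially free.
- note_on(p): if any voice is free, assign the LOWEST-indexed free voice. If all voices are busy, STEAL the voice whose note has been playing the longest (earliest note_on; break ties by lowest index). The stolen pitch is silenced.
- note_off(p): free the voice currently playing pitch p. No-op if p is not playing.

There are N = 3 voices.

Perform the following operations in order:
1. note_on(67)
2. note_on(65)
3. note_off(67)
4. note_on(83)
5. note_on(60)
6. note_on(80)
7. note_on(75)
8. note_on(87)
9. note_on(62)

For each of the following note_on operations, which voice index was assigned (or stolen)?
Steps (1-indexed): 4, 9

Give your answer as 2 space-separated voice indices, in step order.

Answer: 0 1

Derivation:
Op 1: note_on(67): voice 0 is free -> assigned | voices=[67 - -]
Op 2: note_on(65): voice 1 is free -> assigned | voices=[67 65 -]
Op 3: note_off(67): free voice 0 | voices=[- 65 -]
Op 4: note_on(83): voice 0 is free -> assigned | voices=[83 65 -]
Op 5: note_on(60): voice 2 is free -> assigned | voices=[83 65 60]
Op 6: note_on(80): all voices busy, STEAL voice 1 (pitch 65, oldest) -> assign | voices=[83 80 60]
Op 7: note_on(75): all voices busy, STEAL voice 0 (pitch 83, oldest) -> assign | voices=[75 80 60]
Op 8: note_on(87): all voices busy, STEAL voice 2 (pitch 60, oldest) -> assign | voices=[75 80 87]
Op 9: note_on(62): all voices busy, STEAL voice 1 (pitch 80, oldest) -> assign | voices=[75 62 87]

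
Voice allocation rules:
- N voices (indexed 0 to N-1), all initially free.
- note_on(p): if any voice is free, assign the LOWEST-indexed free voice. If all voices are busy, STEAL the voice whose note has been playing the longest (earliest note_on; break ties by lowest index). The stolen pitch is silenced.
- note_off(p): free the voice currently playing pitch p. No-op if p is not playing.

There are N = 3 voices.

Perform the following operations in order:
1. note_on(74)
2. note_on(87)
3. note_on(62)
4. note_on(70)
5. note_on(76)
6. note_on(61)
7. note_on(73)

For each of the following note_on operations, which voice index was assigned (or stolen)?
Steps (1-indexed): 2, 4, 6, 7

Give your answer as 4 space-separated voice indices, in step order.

Op 1: note_on(74): voice 0 is free -> assigned | voices=[74 - -]
Op 2: note_on(87): voice 1 is free -> assigned | voices=[74 87 -]
Op 3: note_on(62): voice 2 is free -> assigned | voices=[74 87 62]
Op 4: note_on(70): all voices busy, STEAL voice 0 (pitch 74, oldest) -> assign | voices=[70 87 62]
Op 5: note_on(76): all voices busy, STEAL voice 1 (pitch 87, oldest) -> assign | voices=[70 76 62]
Op 6: note_on(61): all voices busy, STEAL voice 2 (pitch 62, oldest) -> assign | voices=[70 76 61]
Op 7: note_on(73): all voices busy, STEAL voice 0 (pitch 70, oldest) -> assign | voices=[73 76 61]

Answer: 1 0 2 0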